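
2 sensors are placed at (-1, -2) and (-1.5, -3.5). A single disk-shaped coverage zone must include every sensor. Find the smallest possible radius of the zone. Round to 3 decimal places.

0.791

The smallest circle enclosing two points has them as diameter endpoints.
Centre = midpoint = (-1.25, -2.75); r² = |(-1, -2)−(-1.5, -3.5)|²/4 = 2.5/4 = 0.625.
r = √(0.625) ≈ 0.791.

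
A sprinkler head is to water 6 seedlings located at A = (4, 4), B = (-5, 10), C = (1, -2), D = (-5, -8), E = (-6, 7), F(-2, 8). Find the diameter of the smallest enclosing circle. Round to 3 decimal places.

18.028

The minimum enclosing circle of a finite set is fixed by two of the points (as a diameter) or three (as a circumcircle).
The minimum enclosing circle is determined by three boundary points: A, B, D.
Their circumcentre is (-4.5, 1) with r² = 81.25.
The farthest remaining point F is at distance² 55.25 ≤ 81.25.
Diameter = 2r = 2√(81.25) ≈ 18.028.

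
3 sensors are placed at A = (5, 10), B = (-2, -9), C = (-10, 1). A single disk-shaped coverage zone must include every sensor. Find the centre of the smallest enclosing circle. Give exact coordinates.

Side lengths²: AB² = 410, AC² = 306, BC² = 164.
Since AB² = 410 < 306 + 164 = 470, the triangle is acute, so the smallest enclosing circle is the circumcircle.
Circumcentre = (8/37, 36/37), r² = 142885/1369.
Centre = (8/37, 36/37).

(8/37, 36/37)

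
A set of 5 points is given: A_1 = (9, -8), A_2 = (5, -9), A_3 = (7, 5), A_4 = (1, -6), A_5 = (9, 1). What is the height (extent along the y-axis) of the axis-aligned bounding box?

14

max y = 5, min y = -9, so height = 14.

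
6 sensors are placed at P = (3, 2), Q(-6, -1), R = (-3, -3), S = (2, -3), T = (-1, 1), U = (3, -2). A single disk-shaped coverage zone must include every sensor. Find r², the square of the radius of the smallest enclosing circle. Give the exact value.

205/9

The minimum enclosing circle is determined by three boundary points: P, Q, U.
Their circumcentre is (-4/3, 0) with r² = 205/9.
The farthest remaining point S is at distance² 181/9 ≤ 205/9.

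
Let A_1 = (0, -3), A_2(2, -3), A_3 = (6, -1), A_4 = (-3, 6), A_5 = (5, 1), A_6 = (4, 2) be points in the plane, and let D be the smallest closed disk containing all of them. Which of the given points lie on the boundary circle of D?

A_1, A_3, A_4

A smallest enclosing disk is always determined by at most three of the input points on its boundary.
The farthest pair is A_3–A_4 with squared distance 130. The circle on this segment as diameter has centre (1.5, 2.5) and r² = 130/4 = 32.5.
Check A_1: distance² to centre = 32.5 ≤ 32.5, so it lies inside.
All remaining points lie in this disk, and no smaller disk contains both endpoints, so this is the minimum enclosing circle.
The points at distance exactly r from the centre are A_1, A_3, A_4 — 3 points.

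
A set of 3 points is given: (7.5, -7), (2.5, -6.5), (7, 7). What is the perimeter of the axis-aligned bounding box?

38

Width = max x − min x = 7.5 − 2.5 = 5.
Height = max y − min y = 7 − (-7) = 14.
Perimeter = 2(5 + 14) = 38.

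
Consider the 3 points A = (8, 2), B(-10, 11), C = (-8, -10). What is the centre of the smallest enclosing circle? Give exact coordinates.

(-3.75, 1)

Side lengths²: AB² = 405, AC² = 400, BC² = 445.
Since BC² = 445 < 405 + 400 = 805, the triangle is acute, so the smallest enclosing circle is the circumcircle.
Circumcentre = (-3.75, 1), r² = 139.0625.
Centre = (-3.75, 1).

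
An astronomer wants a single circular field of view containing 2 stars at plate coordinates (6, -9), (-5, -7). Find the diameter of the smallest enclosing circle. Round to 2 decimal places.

11.18

The smallest circle enclosing two points has them as diameter endpoints.
Centre = midpoint = (0.5, -8); r² = |(6, -9)−(-5, -7)|²/4 = 125/4 = 31.25.
Diameter = 2r = 2√(31.25) ≈ 11.18.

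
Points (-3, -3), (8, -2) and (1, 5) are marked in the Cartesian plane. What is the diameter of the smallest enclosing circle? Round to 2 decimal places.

Call the three points A, B, C in the order given.
Side lengths²: AB² = 122, AC² = 80, BC² = 98.
Since AB² = 122 < 98 + 80 = 178, the triangle is acute, so the smallest enclosing circle is the circumcircle.
Circumcentre = (7/3, -2/3), r² = 305/9.
Diameter = 2r = 2√(305/9) ≈ 11.64.

11.64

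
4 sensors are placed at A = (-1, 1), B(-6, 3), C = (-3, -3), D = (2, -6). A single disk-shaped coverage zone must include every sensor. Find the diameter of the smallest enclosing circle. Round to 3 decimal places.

The farthest pair is B–D with squared distance 145. The circle on this segment as diameter has centre (-2, -1.5) and r² = 145/4 = 36.25.
Check A: distance² to centre = 7.25 ≤ 36.25, so it lies inside.
All remaining points lie in this disk, and no smaller disk contains both endpoints, so this is the minimum enclosing circle.
Diameter = 2r = 2√(36.25) ≈ 12.042.

12.042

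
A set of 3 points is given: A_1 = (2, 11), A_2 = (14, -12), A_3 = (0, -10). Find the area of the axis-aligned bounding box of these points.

322

x ranges over [0, 14], width 14.
y ranges over [-12, 11], height 23.
Area = 14 × 23 = 322.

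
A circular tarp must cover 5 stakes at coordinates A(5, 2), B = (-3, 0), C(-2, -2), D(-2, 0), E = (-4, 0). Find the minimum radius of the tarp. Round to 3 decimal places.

4.610

By Welzl's lemma the MEC is supported by two points (diametrically opposite) or three points (on a circumcircle).
The farthest pair is A–E with squared distance 85. The circle on this segment as diameter has centre (0.5, 1) and r² = 85/4 = 21.25.
Check B: distance² to centre = 13.25 ≤ 21.25, so it lies inside.
All remaining points lie in this disk, and no smaller disk contains both endpoints, so this is the minimum enclosing circle.
r = √(21.25) ≈ 4.610.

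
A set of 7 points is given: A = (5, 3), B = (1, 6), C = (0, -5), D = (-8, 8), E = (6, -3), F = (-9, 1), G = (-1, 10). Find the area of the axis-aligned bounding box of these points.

x ranges over [-9, 6], width 15.
y ranges over [-5, 10], height 15.
Area = 15 × 15 = 225.

225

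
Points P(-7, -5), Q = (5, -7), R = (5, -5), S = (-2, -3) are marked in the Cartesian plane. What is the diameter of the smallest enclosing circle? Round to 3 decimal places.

12.166

By Welzl's lemma the MEC is supported by two points (diametrically opposite) or three points (on a circumcircle).
The farthest pair is P–Q with squared distance 148. The circle on this segment as diameter has centre (-1, -6) and r² = 148/4 = 37.
Check R: distance² to centre = 37 ≤ 37, so it lies inside.
All remaining points lie in this disk, and no smaller disk contains both endpoints, so this is the minimum enclosing circle.
Diameter = 2r = 2√37 ≈ 12.166.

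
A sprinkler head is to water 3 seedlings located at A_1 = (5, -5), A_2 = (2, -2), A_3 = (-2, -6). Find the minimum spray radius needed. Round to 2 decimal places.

Side lengths²: A_1A_2² = 18, A_1A_3² = 50, A_2A_3² = 32.
Since A_1A_3² = 50 ≥ 32 + 18 = 50, the angle opposite A_1A_3 is not acute, so the smallest enclosing circle has A_1A_3 as diameter.
Centre = midpoint of A_1A_3 = (1.5, -5.5), r² = 50/4 = 12.5.
r = √(12.5) ≈ 3.54.

3.54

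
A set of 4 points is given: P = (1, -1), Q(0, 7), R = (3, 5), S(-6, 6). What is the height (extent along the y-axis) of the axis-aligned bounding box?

max y = 7, min y = -1, so height = 8.

8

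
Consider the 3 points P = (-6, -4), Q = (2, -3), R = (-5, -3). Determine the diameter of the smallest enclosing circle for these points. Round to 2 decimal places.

8.06

Side lengths²: PQ² = 65, PR² = 2, QR² = 49.
Since PQ² = 65 ≥ 49 + 2 = 51, the angle opposite PQ is not acute, so the smallest enclosing circle has PQ as diameter.
Centre = midpoint of PQ = (-2, -3.5), r² = 65/4 = 16.25.
Diameter = 2r = 2√(16.25) ≈ 8.06.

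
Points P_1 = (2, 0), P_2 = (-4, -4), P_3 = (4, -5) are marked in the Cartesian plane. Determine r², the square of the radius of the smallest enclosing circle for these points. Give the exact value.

24505/1444

Side lengths²: P_1P_2² = 52, P_1P_3² = 29, P_2P_3² = 65.
Since P_2P_3² = 65 < 52 + 29 = 81, the triangle is acute, so the smallest enclosing circle is the circumcircle.
Circumcentre = (2/19, -139/38), r² = 24505/1444.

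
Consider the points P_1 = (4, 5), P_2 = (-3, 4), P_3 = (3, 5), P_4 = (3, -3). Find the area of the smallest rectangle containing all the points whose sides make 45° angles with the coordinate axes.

In coordinates u = x + y, v = x − y the rectangle is axis-aligned; the map (x,y)→(u,v) scales areas by 2.
u-values: 9, 1, 8, 0; range = 9 − 0 = 9.
v-values: -1, -7, -2, 6; range = 6 − (-7) = 13.
Area = (9 × 13) / 2 = 58.5.

58.5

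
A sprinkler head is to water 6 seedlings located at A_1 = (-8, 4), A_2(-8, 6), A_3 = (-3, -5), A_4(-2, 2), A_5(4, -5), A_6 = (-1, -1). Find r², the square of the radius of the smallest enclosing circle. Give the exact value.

66.25

A smallest enclosing disk is always determined by at most three of the input points on its boundary.
The farthest pair is A_2–A_5 with squared distance 265. The circle on this segment as diameter has centre (-2, 0.5) and r² = 265/4 = 66.25.
Check A_1: distance² to centre = 48.25 ≤ 66.25, so it lies inside.
All remaining points lie in this disk, and no smaller disk contains both endpoints, so this is the minimum enclosing circle.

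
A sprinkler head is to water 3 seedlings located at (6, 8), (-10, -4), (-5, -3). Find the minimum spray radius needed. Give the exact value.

Call the three points A, B, C in the order given.
Side lengths²: AB² = 400, AC² = 242, BC² = 26.
Since AB² = 400 ≥ 242 + 26 = 268, the angle opposite AB is not acute, so the smallest enclosing circle has AB as diameter.
Centre = midpoint of AB = (-2, 2), r² = 400/4 = 100.
r = √100 = 10.

10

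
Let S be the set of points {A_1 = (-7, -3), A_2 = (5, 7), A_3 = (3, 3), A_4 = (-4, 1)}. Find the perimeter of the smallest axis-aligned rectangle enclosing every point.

44

Width = max x − min x = 5 − (-7) = 12.
Height = max y − min y = 7 − (-3) = 10.
Perimeter = 2(12 + 10) = 44.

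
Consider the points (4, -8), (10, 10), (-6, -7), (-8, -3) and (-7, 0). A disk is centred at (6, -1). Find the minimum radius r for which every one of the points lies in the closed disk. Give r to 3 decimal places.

The required radius is the distance from (6, -1) to the farthest point.
Squared distances: 53, 137, 180, 200, 170.
Maximum is 200, attained at (-8, -3).
r = √200 ≈ 14.142.

14.142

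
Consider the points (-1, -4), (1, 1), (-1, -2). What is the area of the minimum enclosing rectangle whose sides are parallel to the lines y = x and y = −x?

10.5

In coordinates u = x + y, v = x − y the rectangle is axis-aligned; the map (x,y)→(u,v) scales areas by 2.
u-values: -5, 2, -3; range = 2 − (-5) = 7.
v-values: 3, 0, 1; range = 3 − 0 = 3.
Area = (7 × 3) / 2 = 10.5.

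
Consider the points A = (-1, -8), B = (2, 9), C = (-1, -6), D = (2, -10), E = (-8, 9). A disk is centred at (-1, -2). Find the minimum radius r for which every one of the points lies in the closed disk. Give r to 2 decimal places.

The required radius is the distance from (-1, -2) to the farthest point.
Squared distances: 36, 130, 16, 73, 170.
Maximum is 170, attained at E.
r = √170 ≈ 13.04.

13.04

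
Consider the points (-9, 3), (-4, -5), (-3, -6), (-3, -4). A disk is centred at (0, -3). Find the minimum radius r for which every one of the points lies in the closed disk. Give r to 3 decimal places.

10.817

The required radius is the distance from (0, -3) to the farthest point.
Squared distances: 117, 20, 18, 10.
Maximum is 117, attained at (-9, 3).
r = √117 ≈ 10.817.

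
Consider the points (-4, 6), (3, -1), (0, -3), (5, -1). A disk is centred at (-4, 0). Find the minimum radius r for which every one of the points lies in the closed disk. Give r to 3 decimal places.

The required radius is the distance from (-4, 0) to the farthest point.
Squared distances: 36, 50, 25, 82.
Maximum is 82, attained at (5, -1).
r = √82 ≈ 9.055.

9.055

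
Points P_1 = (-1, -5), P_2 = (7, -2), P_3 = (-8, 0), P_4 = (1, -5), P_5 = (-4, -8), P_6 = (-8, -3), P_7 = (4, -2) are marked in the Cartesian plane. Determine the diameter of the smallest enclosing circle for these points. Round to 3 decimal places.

15.166

The minimum enclosing circle is determined by three boundary points: P_2, P_3, P_6.
Their circumcentre is (-17/30, -1.5) with r² = 25877/450.
The farthest remaining point P_5 is at distance² 24317/450 ≤ 25877/450.
Diameter = 2r = 2√(25877/450) ≈ 15.166.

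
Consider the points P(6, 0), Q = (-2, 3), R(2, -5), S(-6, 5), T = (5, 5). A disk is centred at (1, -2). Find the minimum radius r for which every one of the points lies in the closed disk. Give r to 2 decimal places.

The required radius is the distance from (1, -2) to the farthest point.
Squared distances: 29, 34, 10, 98, 65.
Maximum is 98, attained at S.
r = √98 ≈ 9.90.

9.90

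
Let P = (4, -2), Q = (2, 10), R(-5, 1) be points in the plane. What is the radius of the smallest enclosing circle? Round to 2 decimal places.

6.45

Side lengths²: PQ² = 148, PR² = 90, QR² = 130.
Since PQ² = 148 < 130 + 90 = 220, the triangle is acute, so the smallest enclosing circle is the circumcircle.
Circumcentre = (15/17, 62/17), r² = 12025/289.
r = √(12025/289) ≈ 6.45.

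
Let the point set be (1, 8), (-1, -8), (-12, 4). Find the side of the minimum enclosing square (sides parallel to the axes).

The bounding box has width 13 and height 16.
An axis-aligned square enclosing the set must have side ≥ max(width, height).
So the minimum side is max(13, 16) = 16.

16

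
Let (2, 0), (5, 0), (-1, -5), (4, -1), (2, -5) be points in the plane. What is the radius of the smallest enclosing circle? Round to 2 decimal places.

3.91

By Welzl's lemma the MEC is supported by two points (diametrically opposite) or three points (on a circumcircle).
The farthest pair is (5, 0)–(-1, -5) with squared distance 61. The circle on this segment as diameter has centre (2, -2.5) and r² = 61/4 = 15.25.
Check (2, 0): distance² to centre = 6.25 ≤ 15.25, so it lies inside.
All remaining points lie in this disk, and no smaller disk contains both endpoints, so this is the minimum enclosing circle.
r = √(15.25) ≈ 3.91.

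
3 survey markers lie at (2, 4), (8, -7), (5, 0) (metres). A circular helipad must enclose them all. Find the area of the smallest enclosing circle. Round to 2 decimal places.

Call the three points A, B, C in the order given.
Side lengths²: AB² = 157, AC² = 25, BC² = 58.
Since AB² = 157 ≥ 58 + 25 = 83, the angle opposite AB is not acute, so the smallest enclosing circle has AB as diameter.
Centre = midpoint of AB = (5, -1.5), r² = 157/4 = 39.25.
Area = π·r² = π·39.25 ≈ 123.31.

123.31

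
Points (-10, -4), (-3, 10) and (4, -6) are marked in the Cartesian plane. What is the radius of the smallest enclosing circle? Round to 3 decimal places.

9.204

Call the three points A, B, C in the order given.
Side lengths²: AB² = 245, AC² = 200, BC² = 305.
Since BC² = 305 < 245 + 200 = 445, the triangle is acute, so the smallest enclosing circle is the circumcircle.
Circumcentre = (-13/6, 5/6), r² = 1525/18.
r = √(1525/18) ≈ 9.204.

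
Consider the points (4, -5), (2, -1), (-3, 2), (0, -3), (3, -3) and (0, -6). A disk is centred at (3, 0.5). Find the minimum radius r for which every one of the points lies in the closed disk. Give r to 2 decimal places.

The required radius is the distance from (3, 0.5) to the farthest point.
Squared distances: 31.25, 3.25, 38.25, 21.25, 12.25, 51.25.
Maximum is 51.25, attained at (0, -6).
r = √(51.25) ≈ 7.16.

7.16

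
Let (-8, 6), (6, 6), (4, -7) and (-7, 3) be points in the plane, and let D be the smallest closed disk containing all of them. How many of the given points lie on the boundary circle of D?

3

The minimum enclosing circle is determined by three boundary points: (-8, 6), (6, 6), (4, -7).
Their circumcentre is (-1, 11/26) with r² = 54149/676.
The farthest remaining point (-7, 3) is at distance² 28825/676 ≤ 54149/676.
The points at distance exactly r from the centre are (-8, 6), (6, 6), (4, -7) — 3 points.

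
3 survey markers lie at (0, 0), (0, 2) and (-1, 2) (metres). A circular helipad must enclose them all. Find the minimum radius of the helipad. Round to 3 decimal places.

1.118

Call the three points A, B, C in the order given.
Side lengths²: AB² = 4, AC² = 5, BC² = 1.
Since AC² = 5 ≥ 4 + 1 = 5, the angle opposite AC is not acute, so the smallest enclosing circle has AC as diameter.
Centre = midpoint of AC = (-0.5, 1), r² = 5/4 = 1.25.
r = √(1.25) ≈ 1.118.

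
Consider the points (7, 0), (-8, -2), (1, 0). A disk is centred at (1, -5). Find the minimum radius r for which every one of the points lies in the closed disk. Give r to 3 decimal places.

9.487

The required radius is the distance from (1, -5) to the farthest point.
Squared distances: 61, 90, 25.
Maximum is 90, attained at (-8, -2).
r = √90 ≈ 9.487.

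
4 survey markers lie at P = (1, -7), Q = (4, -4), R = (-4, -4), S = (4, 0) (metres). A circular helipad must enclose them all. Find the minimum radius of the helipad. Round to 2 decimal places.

The minimum enclosing circle is determined by three boundary points: P, R, S.
Their circumcentre is (3/11, -28/11) with r² = 2465/121.
The farthest remaining point Q is at distance² 1937/121 ≤ 2465/121.
r = √(2465/121) ≈ 4.51.

4.51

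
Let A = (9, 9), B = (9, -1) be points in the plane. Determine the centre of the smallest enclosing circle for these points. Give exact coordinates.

(9, 4)

The smallest circle enclosing two points has them as diameter endpoints.
Centre = midpoint = (9, 4); r² = |AB|²/4 = 100/4 = 25.
Centre = (9, 4).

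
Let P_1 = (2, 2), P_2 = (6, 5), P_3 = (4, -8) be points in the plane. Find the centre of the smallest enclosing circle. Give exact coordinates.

Side lengths²: P_1P_2² = 25, P_1P_3² = 104, P_2P_3² = 173.
Since P_2P_3² = 173 ≥ 104 + 25 = 129, the angle opposite P_2P_3 is not acute, so the smallest enclosing circle has P_2P_3 as diameter.
Centre = midpoint of P_2P_3 = (5, -1.5), r² = 173/4 = 43.25.
Centre = (5, -1.5).

(5, -1.5)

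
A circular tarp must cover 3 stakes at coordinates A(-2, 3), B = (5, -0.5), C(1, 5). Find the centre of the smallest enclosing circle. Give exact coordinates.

Side lengths²: AB² = 61.25, AC² = 13, BC² = 46.25.
Since AB² = 61.25 ≥ 46.25 + 13 = 59.25, the angle opposite AB is not acute, so the smallest enclosing circle has AB as diameter.
Centre = midpoint of AB = (1.5, 1.25), r² = 61.25/4 = 15.3125.
Centre = (1.5, 1.25).

(1.5, 1.25)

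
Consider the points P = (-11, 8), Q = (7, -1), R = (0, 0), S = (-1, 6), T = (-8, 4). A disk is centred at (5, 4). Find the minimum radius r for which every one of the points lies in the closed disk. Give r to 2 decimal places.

16.49

The required radius is the distance from (5, 4) to the farthest point.
Squared distances: 272, 29, 41, 40, 169.
Maximum is 272, attained at P.
r = √272 ≈ 16.49.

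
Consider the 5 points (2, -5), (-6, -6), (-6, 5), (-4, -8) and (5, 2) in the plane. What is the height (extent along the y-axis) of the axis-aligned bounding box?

13

max y = 5, min y = -8, so height = 13.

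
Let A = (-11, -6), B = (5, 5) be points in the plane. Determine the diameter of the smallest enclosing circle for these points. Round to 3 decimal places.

19.416

The smallest circle enclosing two points has them as diameter endpoints.
Centre = midpoint = (-3, -0.5); r² = |AB|²/4 = 377/4 = 94.25.
Diameter = 2r = 2√(94.25) ≈ 19.416.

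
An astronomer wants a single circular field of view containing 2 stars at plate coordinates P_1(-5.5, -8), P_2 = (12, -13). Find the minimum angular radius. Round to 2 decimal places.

The smallest circle enclosing two points has them as diameter endpoints.
Centre = midpoint = (3.25, -10.5); r² = |P_1P_2|²/4 = 331.25/4 = 82.8125.
r = √(82.8125) ≈ 9.10.

9.10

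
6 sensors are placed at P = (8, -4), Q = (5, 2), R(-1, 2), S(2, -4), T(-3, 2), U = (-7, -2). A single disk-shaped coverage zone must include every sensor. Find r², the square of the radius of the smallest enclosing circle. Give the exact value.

57.25

The minimum enclosing circle of a finite set is fixed by two of the points (as a diameter) or three (as a circumcircle).
The farthest pair is P–U with squared distance 229. The circle on this segment as diameter has centre (0.5, -3) and r² = 229/4 = 57.25.
Check Q: distance² to centre = 45.25 ≤ 57.25, so it lies inside.
All remaining points lie in this disk, and no smaller disk contains both endpoints, so this is the minimum enclosing circle.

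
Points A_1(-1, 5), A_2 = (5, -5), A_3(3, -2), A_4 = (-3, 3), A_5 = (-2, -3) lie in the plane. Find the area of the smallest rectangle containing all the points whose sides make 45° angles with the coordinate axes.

72

In coordinates u = x + y, v = x − y the rectangle is axis-aligned; the map (x,y)→(u,v) scales areas by 2.
u-values: 4, 0, 1, 0, -5; range = 4 − (-5) = 9.
v-values: -6, 10, 5, -6, 1; range = 10 − (-6) = 16.
Area = (9 × 16) / 2 = 72.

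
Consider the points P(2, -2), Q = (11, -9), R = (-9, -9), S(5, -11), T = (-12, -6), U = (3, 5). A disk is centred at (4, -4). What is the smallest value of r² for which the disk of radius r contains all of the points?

The required radius is the distance from (4, -4) to the farthest point.
Squared distances: 8, 74, 194, 50, 260, 82.
Maximum is 260, attained at T.

260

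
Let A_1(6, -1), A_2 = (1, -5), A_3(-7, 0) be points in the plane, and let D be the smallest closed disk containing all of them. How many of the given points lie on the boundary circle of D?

2

Side lengths²: A_1A_2² = 41, A_1A_3² = 170, A_2A_3² = 89.
Since A_1A_3² = 170 ≥ 89 + 41 = 130, the angle opposite A_1A_3 is not acute, so the smallest enclosing circle has A_1A_3 as diameter.
Centre = midpoint of A_1A_3 = (-0.5, -0.5), r² = 170/4 = 42.5.
The points at distance exactly r from the centre are A_1, A_3 — 2 points.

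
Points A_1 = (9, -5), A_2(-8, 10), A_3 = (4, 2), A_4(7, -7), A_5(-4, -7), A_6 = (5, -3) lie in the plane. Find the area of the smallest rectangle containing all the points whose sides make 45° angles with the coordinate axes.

272

In coordinates u = x + y, v = x − y the rectangle is axis-aligned; the map (x,y)→(u,v) scales areas by 2.
u-values: 4, 2, 6, 0, -11, 2; range = 6 − (-11) = 17.
v-values: 14, -18, 2, 14, 3, 8; range = 14 − (-18) = 32.
Area = (17 × 32) / 2 = 272.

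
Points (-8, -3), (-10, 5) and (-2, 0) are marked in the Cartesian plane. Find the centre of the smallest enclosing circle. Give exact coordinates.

Call the three points A, B, C in the order given.
Side lengths²: AB² = 68, AC² = 45, BC² = 89.
Since BC² = 89 < 68 + 45 = 113, the triangle is acute, so the smallest enclosing circle is the circumcircle.
Circumcentre = (-59/9, 29/18), r² = 7565/324.
Centre = (-59/9, 29/18).

(-59/9, 29/18)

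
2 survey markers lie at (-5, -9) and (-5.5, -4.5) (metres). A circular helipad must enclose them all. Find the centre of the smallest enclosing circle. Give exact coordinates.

(-5.25, -6.75)

The smallest circle enclosing two points has them as diameter endpoints.
Centre = midpoint = (-5.25, -6.75); r² = |(-5, -9)−(-5.5, -4.5)|²/4 = 20.5/4 = 5.125.
Centre = (-5.25, -6.75).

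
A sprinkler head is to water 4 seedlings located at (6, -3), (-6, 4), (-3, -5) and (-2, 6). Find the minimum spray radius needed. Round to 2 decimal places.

The farthest pair is (6, -3)–(-6, 4) with squared distance 193. The circle on this segment as diameter has centre (0, 0.5) and r² = 193/4 = 48.25.
Check (-3, -5): distance² to centre = 39.25 ≤ 48.25, so it lies inside.
All remaining points lie in this disk, and no smaller disk contains both endpoints, so this is the minimum enclosing circle.
r = √(48.25) ≈ 6.95.

6.95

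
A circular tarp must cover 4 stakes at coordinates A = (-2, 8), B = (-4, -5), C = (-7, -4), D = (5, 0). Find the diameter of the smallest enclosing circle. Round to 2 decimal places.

The minimum enclosing circle is determined by three boundary points: A, C, D.
Their circumcentre is (-123/62, 59/62) with r² = 95485/1922.
The farthest remaining point B is at distance² 75893/1922 ≤ 95485/1922.
Diameter = 2r = 2√(95485/1922) ≈ 14.10.

14.10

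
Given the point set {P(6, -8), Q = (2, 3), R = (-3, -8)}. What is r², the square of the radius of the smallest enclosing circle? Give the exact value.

Side lengths²: PQ² = 137, PR² = 81, QR² = 146.
Since QR² = 146 < 137 + 81 = 218, the triangle is acute, so the smallest enclosing circle is the circumcircle.
Circumcentre = (1.5, -75/22), r² = 10001/242.

10001/242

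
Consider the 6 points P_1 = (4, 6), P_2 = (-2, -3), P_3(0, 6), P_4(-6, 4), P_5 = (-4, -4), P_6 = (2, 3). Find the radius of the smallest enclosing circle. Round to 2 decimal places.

The minimum enclosing circle of a finite set is fixed by two of the points (as a diameter) or three (as a circumcircle).
The minimum enclosing circle is determined by three boundary points: P_1, P_4, P_5.
Their circumcentre is (-5/21, 25/21) with r² = 18122/441.
The farthest remaining point P_3 is at distance² 10226/441 ≤ 18122/441.
r = √(18122/441) ≈ 6.41.

6.41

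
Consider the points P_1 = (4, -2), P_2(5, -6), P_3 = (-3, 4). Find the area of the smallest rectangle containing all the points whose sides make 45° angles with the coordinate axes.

27

In coordinates u = x + y, v = x − y the rectangle is axis-aligned; the map (x,y)→(u,v) scales areas by 2.
u-values: 2, -1, 1; range = 2 − (-1) = 3.
v-values: 6, 11, -7; range = 11 − (-7) = 18.
Area = (3 × 18) / 2 = 27.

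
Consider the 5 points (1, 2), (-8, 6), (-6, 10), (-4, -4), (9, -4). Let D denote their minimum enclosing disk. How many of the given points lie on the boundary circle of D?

2

By Welzl's lemma the MEC is supported by two points (diametrically opposite) or three points (on a circumcircle).
The farthest pair is (-6, 10)–(9, -4) with squared distance 421. The circle on this segment as diameter has centre (1.5, 3) and r² = 421/4 = 105.25.
Check (1, 2): distance² to centre = 1.25 ≤ 105.25, so it lies inside.
All remaining points lie in this disk, and no smaller disk contains both endpoints, so this is the minimum enclosing circle.
The points at distance exactly r from the centre are (-6, 10), (9, -4) — 2 points.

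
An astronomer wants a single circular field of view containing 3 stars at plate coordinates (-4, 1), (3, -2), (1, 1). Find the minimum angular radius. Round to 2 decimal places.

Call the three points A, B, C in the order given.
Side lengths²: AB² = 58, AC² = 25, BC² = 13.
Since AB² = 58 ≥ 25 + 13 = 38, the angle opposite AB is not acute, so the smallest enclosing circle has AB as diameter.
Centre = midpoint of AB = (-0.5, -0.5), r² = 58/4 = 14.5.
r = √(14.5) ≈ 3.81.

3.81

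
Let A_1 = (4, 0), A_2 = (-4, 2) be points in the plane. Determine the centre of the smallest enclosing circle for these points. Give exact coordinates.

The smallest circle enclosing two points has them as diameter endpoints.
Centre = midpoint = (0, 1); r² = |A_1A_2|²/4 = 68/4 = 17.
Centre = (0, 1).

(0, 1)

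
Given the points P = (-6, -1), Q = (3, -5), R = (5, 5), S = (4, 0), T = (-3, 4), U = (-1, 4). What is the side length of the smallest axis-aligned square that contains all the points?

The bounding box has width 11 and height 10.
An axis-aligned square enclosing the set must have side ≥ max(width, height).
So the minimum side is max(11, 10) = 11.

11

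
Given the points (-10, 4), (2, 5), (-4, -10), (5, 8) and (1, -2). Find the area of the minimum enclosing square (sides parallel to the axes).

The bounding box has width 15 and height 18.
An axis-aligned square enclosing the set must have side ≥ max(width, height).
So the minimum side is max(15, 18) = 18.
Area = 18² = 324.

324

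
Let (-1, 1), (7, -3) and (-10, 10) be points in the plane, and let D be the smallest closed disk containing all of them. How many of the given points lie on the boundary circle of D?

2

Call the three points A, B, C in the order given.
Side lengths²: AB² = 80, AC² = 162, BC² = 458.
Since BC² = 458 ≥ 162 + 80 = 242, the angle opposite BC is not acute, so the smallest enclosing circle has BC as diameter.
Centre = midpoint of BC = (-1.5, 3.5), r² = 458/4 = 114.5.
The points at distance exactly r from the centre are (7, -3), (-10, 10) — 2 points.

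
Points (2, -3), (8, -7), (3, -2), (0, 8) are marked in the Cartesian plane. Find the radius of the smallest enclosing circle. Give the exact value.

8.5

The minimum enclosing circle of a finite set is fixed by two of the points (as a diameter) or three (as a circumcircle).
The farthest pair is (8, -7)–(0, 8) with squared distance 289. The circle on this segment as diameter has centre (4, 0.5) and r² = 289/4 = 72.25.
Check (2, -3): distance² to centre = 16.25 ≤ 72.25, so it lies inside.
All remaining points lie in this disk, and no smaller disk contains both endpoints, so this is the minimum enclosing circle.
r = √(72.25) = 8.5.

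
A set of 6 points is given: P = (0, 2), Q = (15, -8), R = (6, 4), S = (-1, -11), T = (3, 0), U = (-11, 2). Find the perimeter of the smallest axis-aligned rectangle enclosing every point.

82

Width = max x − min x = 15 − (-11) = 26.
Height = max y − min y = 4 − (-11) = 15.
Perimeter = 2(26 + 15) = 82.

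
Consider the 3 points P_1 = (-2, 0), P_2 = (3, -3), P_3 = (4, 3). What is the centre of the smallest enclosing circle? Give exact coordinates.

(35/22, 7/22)

Side lengths²: P_1P_2² = 34, P_1P_3² = 45, P_2P_3² = 37.
Since P_1P_3² = 45 < 37 + 34 = 71, the triangle is acute, so the smallest enclosing circle is the circumcircle.
Circumcentre = (35/22, 7/22), r² = 3145/242.
Centre = (35/22, 7/22).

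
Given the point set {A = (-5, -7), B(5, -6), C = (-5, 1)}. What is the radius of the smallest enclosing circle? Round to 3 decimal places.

Side lengths²: AB² = 101, AC² = 64, BC² = 149.
Since BC² = 149 < 101 + 64 = 165, the triangle is acute, so the smallest enclosing circle is the circumcircle.
Circumcentre = (-0.35, -3), r² = 37.6225.
r = √(37.6225) ≈ 6.134.

6.134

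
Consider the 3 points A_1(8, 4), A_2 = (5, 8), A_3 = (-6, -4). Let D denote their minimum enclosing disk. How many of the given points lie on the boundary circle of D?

Side lengths²: A_1A_2² = 25, A_1A_3² = 260, A_2A_3² = 265.
Since A_2A_3² = 265 < 260 + 25 = 285, the triangle is acute, so the smallest enclosing circle is the circumcircle.
Circumcentre = (0.25, 1.3125), r² = 67.28515625.
The points at distance exactly r from the centre are A_1, A_2, A_3 — 3 points.

3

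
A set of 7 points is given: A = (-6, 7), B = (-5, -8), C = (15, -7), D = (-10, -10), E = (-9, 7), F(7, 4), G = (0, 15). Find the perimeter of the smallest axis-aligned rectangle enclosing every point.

Width = max x − min x = 15 − (-10) = 25.
Height = max y − min y = 15 − (-10) = 25.
Perimeter = 2(25 + 25) = 100.

100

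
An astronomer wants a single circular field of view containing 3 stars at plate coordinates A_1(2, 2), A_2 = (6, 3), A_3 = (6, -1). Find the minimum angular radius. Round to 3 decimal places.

Side lengths²: A_1A_2² = 17, A_1A_3² = 25, A_2A_3² = 16.
Since A_1A_3² = 25 < 17 + 16 = 33, the triangle is acute, so the smallest enclosing circle is the circumcircle.
Circumcentre = (4.375, 1), r² = 6.640625.
r = √(6.640625) ≈ 2.577.

2.577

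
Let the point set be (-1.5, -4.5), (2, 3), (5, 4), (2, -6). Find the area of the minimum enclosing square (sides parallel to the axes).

100

The bounding box has width 6.5 and height 10.
An axis-aligned square enclosing the set must have side ≥ max(width, height).
So the minimum side is max(6.5, 10) = 10.
Area = 10² = 100.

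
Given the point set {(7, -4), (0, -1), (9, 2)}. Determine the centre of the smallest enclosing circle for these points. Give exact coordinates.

(4.625, 0.125)

Call the three points A, B, C in the order given.
Side lengths²: AB² = 58, AC² = 40, BC² = 90.
Since BC² = 90 < 58 + 40 = 98, the triangle is acute, so the smallest enclosing circle is the circumcircle.
Circumcentre = (4.625, 0.125), r² = 22.65625.
Centre = (4.625, 0.125).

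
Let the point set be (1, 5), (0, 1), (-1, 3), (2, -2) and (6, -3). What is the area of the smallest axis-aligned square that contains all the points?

64

The bounding box has width 7 and height 8.
An axis-aligned square enclosing the set must have side ≥ max(width, height).
So the minimum side is max(7, 8) = 8.
Area = 8² = 64.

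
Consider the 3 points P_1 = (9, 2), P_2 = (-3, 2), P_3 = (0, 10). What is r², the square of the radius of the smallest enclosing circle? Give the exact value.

Side lengths²: P_1P_2² = 144, P_1P_3² = 145, P_2P_3² = 73.
Since P_1P_3² = 145 < 144 + 73 = 217, the triangle is acute, so the smallest enclosing circle is the circumcircle.
Circumcentre = (3, 4.3125), r² = 41.34765625.

41.34765625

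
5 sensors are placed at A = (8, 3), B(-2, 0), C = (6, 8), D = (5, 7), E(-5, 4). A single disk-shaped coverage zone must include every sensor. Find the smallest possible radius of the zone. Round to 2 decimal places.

6.52

The minimum enclosing circle of a finite set is fixed by two of the points (as a diameter) or three (as a circumcircle).
The farthest pair is A–E with squared distance 170. The circle on this segment as diameter has centre (1.5, 3.5) and r² = 170/4 = 42.5.
Check B: distance² to centre = 24.5 ≤ 42.5, so it lies inside.
All remaining points lie in this disk, and no smaller disk contains both endpoints, so this is the minimum enclosing circle.
r = √(42.5) ≈ 6.52.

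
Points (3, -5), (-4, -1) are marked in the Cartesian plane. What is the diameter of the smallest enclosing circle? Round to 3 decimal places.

The smallest circle enclosing two points has them as diameter endpoints.
Centre = midpoint = (-0.5, -3); r² = |(3, -5)−(-4, -1)|²/4 = 65/4 = 16.25.
Diameter = 2r = 2√(16.25) ≈ 8.062.

8.062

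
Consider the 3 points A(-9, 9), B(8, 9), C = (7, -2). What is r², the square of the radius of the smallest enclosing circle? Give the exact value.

22997/242

Side lengths²: AB² = 289, AC² = 377, BC² = 122.
Since AC² = 377 < 289 + 122 = 411, the triangle is acute, so the smallest enclosing circle is the circumcircle.
Circumcentre = (-0.5, 93/22), r² = 22997/242.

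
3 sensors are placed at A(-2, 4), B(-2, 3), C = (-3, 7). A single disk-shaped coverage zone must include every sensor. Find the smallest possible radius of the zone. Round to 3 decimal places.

2.062

Side lengths²: AB² = 1, AC² = 10, BC² = 17.
Since BC² = 17 ≥ 10 + 1 = 11, the angle opposite BC is not acute, so the smallest enclosing circle has BC as diameter.
Centre = midpoint of BC = (-2.5, 5), r² = 17/4 = 4.25.
r = √(4.25) ≈ 2.062.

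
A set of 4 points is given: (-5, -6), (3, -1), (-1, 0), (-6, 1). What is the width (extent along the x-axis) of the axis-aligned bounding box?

max x = 3, min x = -6, so width = 9.

9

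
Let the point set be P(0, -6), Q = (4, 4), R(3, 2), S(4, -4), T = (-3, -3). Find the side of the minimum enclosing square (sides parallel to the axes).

The bounding box has width 7 and height 10.
An axis-aligned square enclosing the set must have side ≥ max(width, height).
So the minimum side is max(7, 10) = 10.

10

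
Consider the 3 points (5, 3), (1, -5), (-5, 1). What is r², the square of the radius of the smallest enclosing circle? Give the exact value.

Call the three points A, B, C in the order given.
Side lengths²: AB² = 80, AC² = 104, BC² = 72.
Since AC² = 104 < 80 + 72 = 152, the triangle is acute, so the smallest enclosing circle is the circumcircle.
Circumcentre = (1/3, 1/3), r² = 260/9.

260/9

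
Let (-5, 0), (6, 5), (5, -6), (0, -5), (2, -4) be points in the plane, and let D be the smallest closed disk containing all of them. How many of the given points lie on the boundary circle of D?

3

The minimum enclosing circle is determined by three boundary points: (-5, 0), (6, 5), (5, -6).
Their circumcentre is (99/58, -9/58) with r² = 75701/1682.
The farthest remaining point (0, -5) is at distance² 44381/1682 ≤ 75701/1682.
The points at distance exactly r from the centre are (-5, 0), (6, 5), (5, -6) — 3 points.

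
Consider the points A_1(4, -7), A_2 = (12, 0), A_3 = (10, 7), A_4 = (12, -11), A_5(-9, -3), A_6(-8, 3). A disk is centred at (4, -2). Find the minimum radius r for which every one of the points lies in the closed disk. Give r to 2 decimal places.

13.04

The required radius is the distance from (4, -2) to the farthest point.
Squared distances: 25, 68, 117, 145, 170, 169.
Maximum is 170, attained at A_5.
r = √170 ≈ 13.04.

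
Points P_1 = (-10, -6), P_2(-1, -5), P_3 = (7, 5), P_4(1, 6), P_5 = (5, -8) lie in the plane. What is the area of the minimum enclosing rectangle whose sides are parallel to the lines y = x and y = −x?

In coordinates u = x + y, v = x − y the rectangle is axis-aligned; the map (x,y)→(u,v) scales areas by 2.
u-values: -16, -6, 12, 7, -3; range = 12 − (-16) = 28.
v-values: -4, 4, 2, -5, 13; range = 13 − (-5) = 18.
Area = (28 × 18) / 2 = 252.

252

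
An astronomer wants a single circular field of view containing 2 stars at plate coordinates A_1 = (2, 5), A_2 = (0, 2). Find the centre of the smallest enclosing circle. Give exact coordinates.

(1, 3.5)

The smallest circle enclosing two points has them as diameter endpoints.
Centre = midpoint = (1, 3.5); r² = |A_1A_2|²/4 = 13/4 = 3.25.
Centre = (1, 3.5).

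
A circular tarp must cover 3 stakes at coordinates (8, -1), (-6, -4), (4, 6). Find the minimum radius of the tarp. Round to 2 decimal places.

Call the three points A, B, C in the order given.
Side lengths²: AB² = 205, AC² = 65, BC² = 200.
Since AB² = 205 < 200 + 65 = 265, the triangle is acute, so the smallest enclosing circle is the circumcircle.
Circumcentre = (13/22, -13/22), r² = 13325/242.
r = √(13325/242) ≈ 7.42.

7.42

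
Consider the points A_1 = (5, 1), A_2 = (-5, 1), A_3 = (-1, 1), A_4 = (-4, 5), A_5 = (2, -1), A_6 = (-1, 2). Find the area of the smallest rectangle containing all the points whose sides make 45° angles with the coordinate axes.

65

In coordinates u = x + y, v = x − y the rectangle is axis-aligned; the map (x,y)→(u,v) scales areas by 2.
u-values: 6, -4, 0, 1, 1, 1; range = 6 − (-4) = 10.
v-values: 4, -6, -2, -9, 3, -3; range = 4 − (-9) = 13.
Area = (10 × 13) / 2 = 65.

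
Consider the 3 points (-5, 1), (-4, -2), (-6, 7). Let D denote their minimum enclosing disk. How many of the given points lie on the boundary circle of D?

Call the three points A, B, C in the order given.
Side lengths²: AB² = 10, AC² = 37, BC² = 85.
Since BC² = 85 ≥ 37 + 10 = 47, the angle opposite BC is not acute, so the smallest enclosing circle has BC as diameter.
Centre = midpoint of BC = (-5, 2.5), r² = 85/4 = 21.25.
The points at distance exactly r from the centre are (-4, -2), (-6, 7) — 2 points.

2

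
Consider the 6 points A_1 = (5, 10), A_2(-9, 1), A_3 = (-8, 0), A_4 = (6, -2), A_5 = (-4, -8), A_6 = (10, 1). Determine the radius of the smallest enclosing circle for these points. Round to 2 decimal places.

A smallest enclosing disk is always determined by at most three of the input points on its boundary.
The farthest pair is A_1–A_5 with squared distance 405. The circle on this segment as diameter has centre (0.5, 1) and r² = 405/4 = 101.25.
Check A_2: distance² to centre = 90.25 ≤ 101.25, so it lies inside.
All remaining points lie in this disk, and no smaller disk contains both endpoints, so this is the minimum enclosing circle.
r = √(101.25) ≈ 10.06.

10.06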